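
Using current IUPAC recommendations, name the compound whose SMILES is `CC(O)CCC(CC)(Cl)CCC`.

The longest chain bearing the –OH group is 8 carbons long (octane).
The highest-priority functional group is an alcohol (–OH), so the name ends in -ol.
Number the chain so that numbering from this end puts the hydroxyl group at C-2 rather than C-7.
That gives the hydroxyl at C-2; a chloro group at C-5; an ethyl group at C-5.
Prefixes are listed alphabetically: chloro, ethyl.
The name is 5-chloro-5-ethyloctan-2-ol.

5-chloro-5-ethyloctan-2-ol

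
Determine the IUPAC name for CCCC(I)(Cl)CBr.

The parent chain contains 5 carbons (pentane).
Choose the numbering such that the substituent locant set {1,2,2} is lower than {4,4,5} at the first point of difference.
That gives a bromo group at C-1; a chloro group at C-2; an iodo group at C-2.
Substituent prefixes are cited in alphabetical order (multiplying prefixes like di-/tri- are ignored for ordering).
Putting it together: 1-bromo-2-chloro-2-iodopentane.

1-bromo-2-chloro-2-iodopentane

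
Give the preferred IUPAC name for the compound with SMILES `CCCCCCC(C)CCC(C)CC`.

3,6-dimethyldodecane

The parent chain contains 12 carbons (dodecane).
Choose the numbering such that the substituent locant set {3,6} is lower than {7,10} at the first point of difference.
That gives methyl groups at C-3 and C-6.
Putting it together: 3,6-dimethyldodecane.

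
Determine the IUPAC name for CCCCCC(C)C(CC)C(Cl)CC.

3-chloro-4-ethyl-5-methyldecane

The longest continuous carbon chain has 10 atoms, so the parent hydride is decane.
Number the chain so that the substituent locant set {3,4,5} is lower than {6,7,8} at the first point of difference.
That gives a chloro group at C-3; an ethyl group at C-4; a methyl group at C-5.
Substituent prefixes are cited in alphabetical order (multiplying prefixes like di-/tri- are ignored for ordering).
Assembling the pieces gives 3-chloro-4-ethyl-5-methyldecane.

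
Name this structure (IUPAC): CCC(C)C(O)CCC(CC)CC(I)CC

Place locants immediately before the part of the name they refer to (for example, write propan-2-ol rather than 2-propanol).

The longest carbon chain that includes the –OH group has 11 carbons, so the parent hydride is undecane.
An alcohol (–OH) is the principal characteristic group, giving the suffix -ol.
Choose the numbering such that numbering from this end puts the hydroxyl group at C-4 rather than C-8.
That gives the hydroxyl at C-4; an ethyl group at C-7; an iodo group at C-9; a methyl group at C-3.
Substituent prefixes are cited in alphabetical order (multiplying prefixes like di-/tri- are ignored for ordering).
The name is 7-ethyl-9-iodo-3-methylundecan-4-ol.

7-ethyl-9-iodo-3-methylundecan-4-ol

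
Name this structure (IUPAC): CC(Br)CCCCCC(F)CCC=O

The longest chain bearing the –CHO group is 11 carbons long (undecane).
An aldehyde (terminal –CHO) is the principal characteristic group, giving the suffix -al.
Choose the numbering such that the aldehyde carbon is C-1 by definition.
That gives a bromo group at C-10; a fluoro group at C-4.
The substituents are ordered alphabetically, ignoring any di-/tri- multipliers.
The name is 10-bromo-4-fluoroundecanal.

10-bromo-4-fluoroundecanal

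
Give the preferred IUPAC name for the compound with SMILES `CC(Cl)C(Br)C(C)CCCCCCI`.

8-bromo-9-chloro-1-iodo-7-methyldecane

The longest carbon chain is 10 atoms: the parent is decane.
Choose the numbering such that the substituent locant set {1,7,8,9} is lower than {2,3,4,10} at the first point of difference.
This places a bromo group at C-8; a chloro group at C-9; an iodo group at C-1; a methyl group at C-7.
Prefixes are listed alphabetically: bromo, chloro, iodo, methyl.
Putting it together: 8-bromo-9-chloro-1-iodo-7-methyldecane.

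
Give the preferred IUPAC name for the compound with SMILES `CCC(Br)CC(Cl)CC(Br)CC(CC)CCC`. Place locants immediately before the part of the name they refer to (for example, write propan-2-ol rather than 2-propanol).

The parent chain contains 12 carbons (dodecane).
Choose the numbering such that the substituent locant set {3,5,7,9} is lower than {4,6,8,10} at the first point of difference.
This places bromo groups at C-3 and C-7; a chloro group at C-5; an ethyl group at C-9.
Substituent prefixes are cited in alphabetical order (multiplying prefixes like di-/tri- are ignored for ordering).
Assembling the pieces gives 3,7-dibromo-5-chloro-9-ethyldodecane.

3,7-dibromo-5-chloro-9-ethyldodecane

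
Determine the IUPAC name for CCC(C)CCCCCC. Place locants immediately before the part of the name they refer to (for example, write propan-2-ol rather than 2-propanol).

The longest continuous carbon chain has 9 atoms, so the parent hydride is nonane.
Number the chain so that the substituent locant set {3} is lower than {7} at the first point of difference.
That gives a methyl group at C-3.
Putting it together: 3-methylnonane.

3-methylnonane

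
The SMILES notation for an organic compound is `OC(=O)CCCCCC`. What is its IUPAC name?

heptanoic acid

The longest chain bearing the –COOH group is 7 carbons long (heptane).
A carboxylic acid (terminal –COOH) is the principal characteristic group, giving the suffix -oic acid.
Choose the numbering such that the carboxylic acid carbon is C-1 by definition.
Putting it together: heptanoic acid.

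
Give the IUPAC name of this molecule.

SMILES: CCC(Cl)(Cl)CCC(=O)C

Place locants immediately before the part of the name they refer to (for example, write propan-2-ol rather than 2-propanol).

5,5-dichloroheptan-2-one

The longest carbon chain that includes the carbonyl has 7 carbons, so the parent hydride is heptane.
A ketone (C=O on an internal carbon) is the principal characteristic group, giving the suffix -one.
Choose the numbering such that numbering from this end puts the carbonyl group at C-2 rather than C-6.
With this numbering: the carbonyl at C-2; two chloro groups at C-5.
Putting it together: 5,5-dichloroheptan-2-one.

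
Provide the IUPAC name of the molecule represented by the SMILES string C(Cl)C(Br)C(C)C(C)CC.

2-bromo-1-chloro-3,4-dimethylhexane

The longest continuous carbon chain has 6 atoms, so the parent hydride is hexane.
Number the chain so that the substituent locant set {1,2,3,4} is lower than {3,4,5,6} at the first point of difference.
With this numbering: a bromo group at C-2; a chloro group at C-1; methyl groups at C-3 and C-4.
Substituent prefixes are cited in alphabetical order (multiplying prefixes like di-/tri- are ignored for ordering).
Assembling the pieces gives 2-bromo-1-chloro-3,4-dimethylhexane.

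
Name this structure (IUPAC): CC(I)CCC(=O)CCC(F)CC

The longest chain bearing the carbonyl is 10 carbons long (decane).
The highest-priority functional group is a ketone (C=O on an internal carbon), so the name ends in -one.
The numbering direction is chosen so that numbering from this end puts the carbonyl group at C-5 rather than C-6.
That gives the carbonyl at C-5; a fluoro group at C-8; an iodo group at C-2.
Substituent prefixes are cited in alphabetical order (multiplying prefixes like di-/tri- are ignored for ordering).
Putting it together: 8-fluoro-2-iododecan-5-one.

8-fluoro-2-iododecan-5-one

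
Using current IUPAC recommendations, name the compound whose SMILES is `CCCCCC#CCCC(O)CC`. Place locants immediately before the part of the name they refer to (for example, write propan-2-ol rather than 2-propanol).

The longest carbon chain that includes the –OH group and the multiple bond has 12 carbons, so the parent hydride is dodecane.
The highest-priority functional group is an alcohol (–OH), so the name ends in -ol.
A C≡C triple bond in the chain gives the infix -yne-.
Choose the numbering such that numbering from this end puts the hydroxyl group at C-3 rather than C-10.
With this numbering: the hydroxyl at C-3; the triple bond between C-6 and C-7.
Putting it together: dodec-6-yn-3-ol.

dodec-6-yn-3-ol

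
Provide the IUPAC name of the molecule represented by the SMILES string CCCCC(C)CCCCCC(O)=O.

7-methylundecanoic acid

The longest chain bearing the –COOH group is 11 carbons long (undecane).
The principal characteristic group is a carboxylic acid (terminal –COOH), named with the suffix -oic acid.
The numbering direction is chosen so that the carboxylic acid carbon is C-1 by definition.
With this numbering: a methyl group at C-7.
The name is 7-methylundecanoic acid.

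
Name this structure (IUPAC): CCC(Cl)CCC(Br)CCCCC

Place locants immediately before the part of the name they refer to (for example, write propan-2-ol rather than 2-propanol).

The parent chain contains 11 carbons (undecane).
The numbering direction is chosen so that the substituent locant set {3,6} is lower than {6,9} at the first point of difference.
That gives a bromo group at C-6; a chloro group at C-3.
Substituent prefixes are cited in alphabetical order (multiplying prefixes like di-/tri- are ignored for ordering).
Assembling the pieces gives 6-bromo-3-chloroundecane.

6-bromo-3-chloroundecane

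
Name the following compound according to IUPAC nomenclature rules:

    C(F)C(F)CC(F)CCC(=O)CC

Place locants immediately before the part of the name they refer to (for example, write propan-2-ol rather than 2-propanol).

6,8,9-trifluorononan-3-one

The longest chain bearing the carbonyl is 9 carbons long (nonane).
The highest-priority functional group is a ketone (C=O on an internal carbon), so the name ends in -one.
Choose the numbering such that numbering from this end puts the carbonyl group at C-3 rather than C-7.
This places the carbonyl at C-3; fluoro groups at C-6 and C-8 and C-9.
Assembling the pieces gives 6,8,9-trifluorononan-3-one.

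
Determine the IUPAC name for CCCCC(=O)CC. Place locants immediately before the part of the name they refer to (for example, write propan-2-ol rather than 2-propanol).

Counting along the main chain through the carbonyl gives 7 carbons: the parent is heptane.
A ketone (C=O on an internal carbon) is the principal characteristic group, giving the suffix -one.
Number the chain so that numbering from this end puts the carbonyl group at C-3 rather than C-5.
This places the carbonyl at C-3.
Assembling the pieces gives heptan-3-one.

heptan-3-one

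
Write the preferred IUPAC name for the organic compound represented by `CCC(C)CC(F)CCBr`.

1-bromo-3-fluoro-5-methylheptane

The parent chain contains 7 carbons (heptane).
Choose the numbering such that the substituent locant set {1,3,5} is lower than {3,5,7} at the first point of difference.
This places a bromo group at C-1; a fluoro group at C-3; a methyl group at C-5.
The substituents are ordered alphabetically, ignoring any di-/tri- multipliers.
Putting it together: 1-bromo-3-fluoro-5-methylheptane.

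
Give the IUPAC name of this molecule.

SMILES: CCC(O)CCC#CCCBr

Counting along the main chain through the –OH group and the multiple bond gives 9 carbons: the parent is nonane.
The principal characteristic group is an alcohol (–OH), named with the suffix -ol.
A C≡C triple bond in the chain gives the infix -yne-.
Choose the numbering such that numbering from this end puts the hydroxyl group at C-3 rather than C-7.
That gives the hydroxyl at C-3; the triple bond between C-6 and C-7; a bromo group at C-9.
The name is 9-bromonon-6-yn-3-ol.

9-bromonon-6-yn-3-ol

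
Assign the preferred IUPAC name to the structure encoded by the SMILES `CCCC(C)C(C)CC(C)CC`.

3,5,6-trimethylnonane

The parent chain contains 9 carbons (nonane).
Number the chain so that the substituent locant set {3,5,6} is lower than {4,5,7} at the first point of difference.
With this numbering: methyl groups at C-3 and C-5 and C-6.
Assembling the pieces gives 3,5,6-trimethylnonane.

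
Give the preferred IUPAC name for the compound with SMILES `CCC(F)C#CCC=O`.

5-fluorohept-3-ynal

Counting along the main chain through the –CHO group and the multiple bond gives 7 carbons: the parent is heptane.
The highest-priority functional group is an aldehyde (terminal –CHO), so the name ends in -al.
The chain contains a C≡C triple bond, so the unsaturation ending is -yne.
Number the chain so that the aldehyde carbon is C-1 by definition.
With this numbering: the triple bond between C-3 and C-4; a fluoro group at C-5.
Putting it together: 5-fluorohept-3-ynal.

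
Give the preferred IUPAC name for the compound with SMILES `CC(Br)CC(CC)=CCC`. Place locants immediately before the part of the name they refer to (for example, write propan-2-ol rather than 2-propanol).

6-bromo-4-ethylhept-3-ene

The longest carbon chain that includes the multiple bond has 7 carbons, so the parent hydride is heptane.
There is one C=C double bond, indicated by the ending -ene.
Choose the numbering such that numbering from this end puts the double bond at C-3 rather than C-4.
That gives the double bond between C-3 and C-4; a bromo group at C-6; an ethyl group at C-4.
Prefixes are listed alphabetically: bromo, ethyl.
Putting it together: 6-bromo-4-ethylhept-3-ene.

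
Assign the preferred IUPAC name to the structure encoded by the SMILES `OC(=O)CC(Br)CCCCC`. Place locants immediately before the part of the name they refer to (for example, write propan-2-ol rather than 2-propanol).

The longest chain bearing the –COOH group is 8 carbons long (octane).
The highest-priority functional group is a carboxylic acid (terminal –COOH), so the name ends in -oic acid.
The numbering direction is chosen so that the carboxylic acid carbon is C-1 by definition.
That gives a bromo group at C-3.
The name is 3-bromooctanoic acid.

3-bromooctanoic acid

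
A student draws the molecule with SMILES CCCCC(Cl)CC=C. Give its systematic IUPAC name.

4-chlorooct-1-ene

Counting along the main chain through the multiple bond gives 8 carbons: the parent is octane.
The chain contains a C=C double bond, so the unsaturation ending is -ene.
Choose the numbering such that numbering from this end puts the double bond at C-1 rather than C-7.
With this numbering: the double bond between C-1 and C-2; a chloro group at C-4.
Putting it together: 4-chlorooct-1-ene.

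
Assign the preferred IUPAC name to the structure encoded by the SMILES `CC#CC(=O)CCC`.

hept-2-yn-4-one

Counting along the main chain through the carbonyl and the multiple bond gives 7 carbons: the parent is heptane.
The principal characteristic group is a ketone (C=O on an internal carbon), named with the suffix -one.
A C≡C triple bond in the chain gives the infix -yne-.
The numbering direction is chosen so that numbering from this end puts the triple bond at C-2 rather than C-5.
With this numbering: the carbonyl at C-4; the triple bond between C-2 and C-3.
The name is hept-2-yn-4-one.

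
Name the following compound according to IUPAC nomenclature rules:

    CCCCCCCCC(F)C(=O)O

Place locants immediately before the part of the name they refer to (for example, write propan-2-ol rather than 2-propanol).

2-fluorodecanoic acid

The longest carbon chain that includes the –COOH group has 10 carbons, so the parent hydride is decane.
A carboxylic acid (terminal –COOH) is the principal characteristic group, giving the suffix -oic acid.
The numbering direction is chosen so that the carboxylic acid carbon is C-1 by definition.
This places a fluoro group at C-2.
The name is 2-fluorodecanoic acid.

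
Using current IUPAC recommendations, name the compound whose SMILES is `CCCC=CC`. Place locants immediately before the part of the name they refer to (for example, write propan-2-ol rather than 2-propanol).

The longest chain bearing the multiple bond is 6 carbons long (hexane).
The chain contains a C=C double bond, so the unsaturation ending is -ene.
Number the chain so that numbering from this end puts the double bond at C-2 rather than C-4.
This places the double bond between C-2 and C-3.
The name is hex-2-ene.

hex-2-ene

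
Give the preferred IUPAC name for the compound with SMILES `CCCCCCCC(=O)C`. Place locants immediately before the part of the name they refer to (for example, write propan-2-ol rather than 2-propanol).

The longest chain bearing the carbonyl is 9 carbons long (nonane).
A ketone (C=O on an internal carbon) is the principal characteristic group, giving the suffix -one.
Number the chain so that numbering from this end puts the carbonyl group at C-2 rather than C-8.
This places the carbonyl at C-2.
Assembling the pieces gives nonan-2-one.

nonan-2-one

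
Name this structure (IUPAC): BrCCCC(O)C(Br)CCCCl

1,5-dibromo-8-chlorooctan-4-ol

Counting along the main chain through the –OH group gives 8 carbons: the parent is octane.
An alcohol (–OH) is the principal characteristic group, giving the suffix -ol.
Number the chain so that numbering from this end puts the hydroxyl group at C-4 rather than C-5.
That gives the hydroxyl at C-4; bromo groups at C-1 and C-5; a chloro group at C-8.
Substituent prefixes are cited in alphabetical order (multiplying prefixes like di-/tri- are ignored for ordering).
Putting it together: 1,5-dibromo-8-chlorooctan-4-ol.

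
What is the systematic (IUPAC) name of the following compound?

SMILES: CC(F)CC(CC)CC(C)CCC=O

The longest carbon chain that includes the –CHO group has 9 carbons, so the parent hydride is nonane.
An aldehyde (terminal –CHO) is the principal characteristic group, giving the suffix -al.
Number the chain so that the aldehyde carbon is C-1 by definition.
That gives an ethyl group at C-6; a fluoro group at C-8; a methyl group at C-4.
Prefixes are listed alphabetically: ethyl, fluoro, methyl.
Assembling the pieces gives 6-ethyl-8-fluoro-4-methylnonanal.

6-ethyl-8-fluoro-4-methylnonanal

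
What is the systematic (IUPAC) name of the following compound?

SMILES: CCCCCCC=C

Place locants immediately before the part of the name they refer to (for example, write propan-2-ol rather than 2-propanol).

oct-1-ene

The longest chain bearing the multiple bond is 8 carbons long (octane).
The chain contains a C=C double bond, so the unsaturation ending is -ene.
Choose the numbering such that numbering from this end puts the double bond at C-1 rather than C-7.
This places the double bond between C-1 and C-2.
Putting it together: oct-1-ene.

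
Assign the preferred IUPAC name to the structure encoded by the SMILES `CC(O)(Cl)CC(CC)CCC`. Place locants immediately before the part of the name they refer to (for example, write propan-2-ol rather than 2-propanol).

The longest carbon chain that includes the –OH group has 7 carbons, so the parent hydride is heptane.
An alcohol (–OH) is the principal characteristic group, giving the suffix -ol.
The numbering direction is chosen so that numbering from this end puts the hydroxyl group at C-2 rather than C-6.
With this numbering: the hydroxyl at C-2; a chloro group at C-2; an ethyl group at C-4.
The substituents are ordered alphabetically, ignoring any di-/tri- multipliers.
Assembling the pieces gives 2-chloro-4-ethylheptan-2-ol.

2-chloro-4-ethylheptan-2-ol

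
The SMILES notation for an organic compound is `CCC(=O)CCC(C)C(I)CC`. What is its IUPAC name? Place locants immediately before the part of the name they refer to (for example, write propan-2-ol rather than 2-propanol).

7-iodo-6-methylnonan-3-one

Counting along the main chain through the carbonyl gives 9 carbons: the parent is nonane.
The highest-priority functional group is a ketone (C=O on an internal carbon), so the name ends in -one.
Number the chain so that numbering from this end puts the carbonyl group at C-3 rather than C-7.
With this numbering: the carbonyl at C-3; an iodo group at C-7; a methyl group at C-6.
The substituents are ordered alphabetically, ignoring any di-/tri- multipliers.
Putting it together: 7-iodo-6-methylnonan-3-one.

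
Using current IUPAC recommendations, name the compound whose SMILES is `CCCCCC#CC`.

The longest carbon chain that includes the multiple bond has 8 carbons, so the parent hydride is octane.
A C≡C triple bond in the chain gives the infix -yne-.
Choose the numbering such that numbering from this end puts the triple bond at C-2 rather than C-6.
That gives the triple bond between C-2 and C-3.
Assembling the pieces gives oct-2-yne.

oct-2-yne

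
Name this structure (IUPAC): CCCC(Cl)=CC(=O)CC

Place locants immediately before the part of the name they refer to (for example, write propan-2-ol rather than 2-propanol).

5-chlorooct-4-en-3-one

The longest chain bearing the carbonyl and the multiple bond is 8 carbons long (octane).
The highest-priority functional group is a ketone (C=O on an internal carbon), so the name ends in -one.
There is one C=C double bond, indicated by the ending -ene.
The numbering direction is chosen so that numbering from this end puts the carbonyl group at C-3 rather than C-6.
That gives the carbonyl at C-3; the double bond between C-4 and C-5; a chloro group at C-5.
Assembling the pieces gives 5-chlorooct-4-en-3-one.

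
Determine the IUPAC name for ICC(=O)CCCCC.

The longest carbon chain that includes the carbonyl has 7 carbons, so the parent hydride is heptane.
The principal characteristic group is a ketone (C=O on an internal carbon), named with the suffix -one.
Number the chain so that numbering from this end puts the carbonyl group at C-2 rather than C-6.
This places the carbonyl at C-2; an iodo group at C-1.
Assembling the pieces gives 1-iodoheptan-2-one.

1-iodoheptan-2-one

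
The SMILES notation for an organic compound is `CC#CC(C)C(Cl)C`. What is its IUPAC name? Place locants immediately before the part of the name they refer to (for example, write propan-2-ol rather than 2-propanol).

The longest chain bearing the multiple bond is 6 carbons long (hexane).
A C≡C triple bond in the chain gives the infix -yne-.
Number the chain so that numbering from this end puts the triple bond at C-2 rather than C-4.
With this numbering: the triple bond between C-2 and C-3; a chloro group at C-5; a methyl group at C-4.
The substituents are ordered alphabetically, ignoring any di-/tri- multipliers.
The name is 5-chloro-4-methylhex-2-yne.

5-chloro-4-methylhex-2-yne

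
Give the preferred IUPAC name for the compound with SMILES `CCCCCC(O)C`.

heptan-2-ol

Counting along the main chain through the –OH group gives 7 carbons: the parent is heptane.
An alcohol (–OH) is the principal characteristic group, giving the suffix -ol.
Number the chain so that numbering from this end puts the hydroxyl group at C-2 rather than C-6.
This places the hydroxyl at C-2.
The name is heptan-2-ol.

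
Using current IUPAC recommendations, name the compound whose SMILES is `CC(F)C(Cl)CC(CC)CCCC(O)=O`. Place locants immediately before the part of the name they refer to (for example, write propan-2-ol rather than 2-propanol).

7-chloro-5-ethyl-8-fluorononanoic acid

Counting along the main chain through the –COOH group gives 9 carbons: the parent is nonane.
The highest-priority functional group is a carboxylic acid (terminal –COOH), so the name ends in -oic acid.
Number the chain so that the carboxylic acid carbon is C-1 by definition.
This places a chloro group at C-7; an ethyl group at C-5; a fluoro group at C-8.
Substituent prefixes are cited in alphabetical order (multiplying prefixes like di-/tri- are ignored for ordering).
The name is 7-chloro-5-ethyl-8-fluorononanoic acid.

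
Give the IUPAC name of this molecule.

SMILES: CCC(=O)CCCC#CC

non-7-yn-3-one

The longest carbon chain that includes the carbonyl and the multiple bond has 9 carbons, so the parent hydride is nonane.
The highest-priority functional group is a ketone (C=O on an internal carbon), so the name ends in -one.
A C≡C triple bond in the chain gives the infix -yne-.
The numbering direction is chosen so that numbering from this end puts the carbonyl group at C-3 rather than C-7.
This places the carbonyl at C-3; the triple bond between C-7 and C-8.
Putting it together: non-7-yn-3-one.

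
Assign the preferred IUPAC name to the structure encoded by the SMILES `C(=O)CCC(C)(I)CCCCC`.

4-iodo-4-methylnonanal

The longest carbon chain that includes the –CHO group has 9 carbons, so the parent hydride is nonane.
The highest-priority functional group is an aldehyde (terminal –CHO), so the name ends in -al.
The numbering direction is chosen so that the aldehyde carbon is C-1 by definition.
That gives an iodo group at C-4; a methyl group at C-4.
Substituent prefixes are cited in alphabetical order (multiplying prefixes like di-/tri- are ignored for ordering).
Assembling the pieces gives 4-iodo-4-methylnonanal.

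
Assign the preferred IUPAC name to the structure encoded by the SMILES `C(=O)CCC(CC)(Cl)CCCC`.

Counting along the main chain through the –CHO group gives 8 carbons: the parent is octane.
The highest-priority functional group is an aldehyde (terminal –CHO), so the name ends in -al.
The numbering direction is chosen so that the aldehyde carbon is C-1 by definition.
With this numbering: a chloro group at C-4; an ethyl group at C-4.
Substituent prefixes are cited in alphabetical order (multiplying prefixes like di-/tri- are ignored for ordering).
The name is 4-chloro-4-ethyloctanal.

4-chloro-4-ethyloctanal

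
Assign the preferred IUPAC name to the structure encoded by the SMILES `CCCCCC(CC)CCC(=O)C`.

The longest chain bearing the carbonyl is 10 carbons long (decane).
The principal characteristic group is a ketone (C=O on an internal carbon), named with the suffix -one.
Choose the numbering such that numbering from this end puts the carbonyl group at C-2 rather than C-9.
That gives the carbonyl at C-2; an ethyl group at C-5.
Assembling the pieces gives 5-ethyldecan-2-one.

5-ethyldecan-2-one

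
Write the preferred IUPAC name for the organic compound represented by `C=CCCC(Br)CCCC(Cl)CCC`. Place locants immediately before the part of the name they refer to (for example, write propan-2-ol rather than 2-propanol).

5-bromo-9-chlorododec-1-ene

The longest chain bearing the multiple bond is 12 carbons long (dodecane).
The chain contains a C=C double bond, so the unsaturation ending is -ene.
The numbering direction is chosen so that numbering from this end puts the double bond at C-1 rather than C-11.
That gives the double bond between C-1 and C-2; a bromo group at C-5; a chloro group at C-9.
Substituent prefixes are cited in alphabetical order (multiplying prefixes like di-/tri- are ignored for ordering).
The name is 5-bromo-9-chlorododec-1-ene.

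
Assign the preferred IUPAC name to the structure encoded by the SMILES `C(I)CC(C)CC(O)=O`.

5-iodo-3-methylpentanoic acid

Counting along the main chain through the –COOH group gives 5 carbons: the parent is pentane.
The highest-priority functional group is a carboxylic acid (terminal –COOH), so the name ends in -oic acid.
The numbering direction is chosen so that the carboxylic acid carbon is C-1 by definition.
That gives an iodo group at C-5; a methyl group at C-3.
Substituent prefixes are cited in alphabetical order (multiplying prefixes like di-/tri- are ignored for ordering).
Assembling the pieces gives 5-iodo-3-methylpentanoic acid.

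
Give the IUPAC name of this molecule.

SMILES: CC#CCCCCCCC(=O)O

The longest carbon chain that includes the –COOH group and the multiple bond has 10 carbons, so the parent hydride is decane.
A carboxylic acid (terminal –COOH) is the principal characteristic group, giving the suffix -oic acid.
A C≡C triple bond in the chain gives the infix -yne-.
Choose the numbering such that the carboxylic acid carbon is C-1 by definition.
With this numbering: the triple bond between C-8 and C-9.
Putting it together: dec-8-ynoic acid.

dec-8-ynoic acid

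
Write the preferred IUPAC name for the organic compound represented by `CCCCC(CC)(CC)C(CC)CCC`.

The longest continuous carbon chain has 9 atoms, so the parent hydride is nonane.
Choose the numbering such that the substituent locant set {4,5,5} is lower than {5,5,6} at the first point of difference.
With this numbering: ethyl groups at C-4 and C-5 (×2).
The name is 4,5,5-triethylnonane.

4,5,5-triethylnonane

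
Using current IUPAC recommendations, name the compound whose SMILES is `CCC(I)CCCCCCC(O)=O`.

8-iododecanoic acid

Counting along the main chain through the –COOH group gives 10 carbons: the parent is decane.
The highest-priority functional group is a carboxylic acid (terminal –COOH), so the name ends in -oic acid.
The numbering direction is chosen so that the carboxylic acid carbon is C-1 by definition.
That gives an iodo group at C-8.
Putting it together: 8-iododecanoic acid.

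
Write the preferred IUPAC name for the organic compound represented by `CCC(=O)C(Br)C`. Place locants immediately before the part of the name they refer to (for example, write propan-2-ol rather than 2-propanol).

The longest carbon chain that includes the carbonyl has 5 carbons, so the parent hydride is pentane.
A ketone (C=O on an internal carbon) is the principal characteristic group, giving the suffix -one.
Choose the numbering such that the substituent locant set {2} is lower than {4} at the first point of difference.
That gives the carbonyl at C-3; a bromo group at C-2.
Assembling the pieces gives 2-bromopentan-3-one.

2-bromopentan-3-one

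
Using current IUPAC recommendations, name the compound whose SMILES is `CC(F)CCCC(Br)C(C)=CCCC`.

The longest chain bearing the multiple bond is 11 carbons long (undecane).
A C=C double bond in the chain gives the infix -ene-.
Choose the numbering such that numbering from this end puts the double bond at C-4 rather than C-7.
With this numbering: the double bond between C-4 and C-5; a bromo group at C-6; a fluoro group at C-10; a methyl group at C-5.
Prefixes are listed alphabetically: bromo, fluoro, methyl.
Putting it together: 6-bromo-10-fluoro-5-methylundec-4-ene.

6-bromo-10-fluoro-5-methylundec-4-ene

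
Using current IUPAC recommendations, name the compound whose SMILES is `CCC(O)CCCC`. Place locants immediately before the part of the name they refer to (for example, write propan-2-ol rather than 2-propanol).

heptan-3-ol

Counting along the main chain through the –OH group gives 7 carbons: the parent is heptane.
An alcohol (–OH) is the principal characteristic group, giving the suffix -ol.
The numbering direction is chosen so that numbering from this end puts the hydroxyl group at C-3 rather than C-5.
With this numbering: the hydroxyl at C-3.
Assembling the pieces gives heptan-3-ol.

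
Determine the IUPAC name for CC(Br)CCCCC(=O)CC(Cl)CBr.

Counting along the main chain through the carbonyl gives 10 carbons: the parent is decane.
A ketone (C=O on an internal carbon) is the principal characteristic group, giving the suffix -one.
The numbering direction is chosen so that numbering from this end puts the carbonyl group at C-4 rather than C-7.
With this numbering: the carbonyl at C-4; bromo groups at C-1 and C-9; a chloro group at C-2.
Substituent prefixes are cited in alphabetical order (multiplying prefixes like di-/tri- are ignored for ordering).
The name is 1,9-dibromo-2-chlorodecan-4-one.

1,9-dibromo-2-chlorodecan-4-one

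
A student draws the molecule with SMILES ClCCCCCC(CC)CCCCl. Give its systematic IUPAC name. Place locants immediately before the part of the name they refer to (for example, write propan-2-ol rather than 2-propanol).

The parent chain contains 9 carbons (nonane).
The numbering direction is chosen so that the substituent locant set {1,4,9} is lower than {1,6,9} at the first point of difference.
With this numbering: chloro groups at C-1 and C-9; an ethyl group at C-4.
Substituent prefixes are cited in alphabetical order (multiplying prefixes like di-/tri- are ignored for ordering).
Assembling the pieces gives 1,9-dichloro-4-ethylnonane.

1,9-dichloro-4-ethylnonane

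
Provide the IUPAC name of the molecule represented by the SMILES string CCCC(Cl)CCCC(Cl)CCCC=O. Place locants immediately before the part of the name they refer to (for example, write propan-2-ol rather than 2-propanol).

5,9-dichlorododecanal

The longest chain bearing the –CHO group is 12 carbons long (dodecane).
The principal characteristic group is an aldehyde (terminal –CHO), named with the suffix -al.
Number the chain so that the aldehyde carbon is C-1 by definition.
That gives chloro groups at C-5 and C-9.
The name is 5,9-dichlorododecanal.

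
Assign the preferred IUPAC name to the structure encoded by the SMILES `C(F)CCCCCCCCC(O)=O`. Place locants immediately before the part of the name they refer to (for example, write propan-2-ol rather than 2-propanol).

The longest chain bearing the –COOH group is 10 carbons long (decane).
The principal characteristic group is a carboxylic acid (terminal –COOH), named with the suffix -oic acid.
Number the chain so that the carboxylic acid carbon is C-1 by definition.
This places a fluoro group at C-10.
The name is 10-fluorodecanoic acid.

10-fluorodecanoic acid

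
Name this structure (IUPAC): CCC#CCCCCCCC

undec-3-yne

The longest chain bearing the multiple bond is 11 carbons long (undecane).
There is one C≡C triple bond, indicated by the ending -yne.
Number the chain so that numbering from this end puts the triple bond at C-3 rather than C-8.
With this numbering: the triple bond between C-3 and C-4.
The name is undec-3-yne.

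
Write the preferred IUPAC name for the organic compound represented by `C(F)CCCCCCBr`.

The longest carbon chain is 7 atoms: the parent is heptane.
Choose the numbering such that the locant sets are identical either way, so the alphabetically earlier bromo substituent takes the lower locant (1 rather than 7).
With this numbering: a bromo group at C-1; a fluoro group at C-7.
Prefixes are listed alphabetically: bromo, fluoro.
The name is 1-bromo-7-fluoroheptane.

1-bromo-7-fluoroheptane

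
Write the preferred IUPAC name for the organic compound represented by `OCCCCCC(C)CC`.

6-methyloctan-1-ol

The longest chain bearing the –OH group is 8 carbons long (octane).
The highest-priority functional group is an alcohol (–OH), so the name ends in -ol.
Number the chain so that numbering from this end puts the hydroxyl group at C-1 rather than C-8.
With this numbering: the hydroxyl at C-1; a methyl group at C-6.
The name is 6-methyloctan-1-ol.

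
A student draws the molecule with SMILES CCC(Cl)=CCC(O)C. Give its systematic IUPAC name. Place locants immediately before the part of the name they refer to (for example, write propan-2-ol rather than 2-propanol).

The longest chain bearing the –OH group and the multiple bond is 7 carbons long (heptane).
The principal characteristic group is an alcohol (–OH), named with the suffix -ol.
A C=C double bond in the chain gives the infix -ene-.
Choose the numbering such that numbering from this end puts the hydroxyl group at C-2 rather than C-6.
This places the hydroxyl at C-2; the double bond between C-4 and C-5; a chloro group at C-5.
Putting it together: 5-chlorohept-4-en-2-ol.

5-chlorohept-4-en-2-ol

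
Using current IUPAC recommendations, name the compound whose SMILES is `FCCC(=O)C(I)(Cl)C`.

Counting along the main chain through the carbonyl gives 5 carbons: the parent is pentane.
The highest-priority functional group is a ketone (C=O on an internal carbon), so the name ends in -one.
The numbering direction is chosen so that the substituent locant set {1,4,4} is lower than {2,2,5} at the first point of difference.
That gives the carbonyl at C-3; a chloro group at C-4; a fluoro group at C-1; an iodo group at C-4.
Substituent prefixes are cited in alphabetical order (multiplying prefixes like di-/tri- are ignored for ordering).
The name is 4-chloro-1-fluoro-4-iodopentan-3-one.

4-chloro-1-fluoro-4-iodopentan-3-one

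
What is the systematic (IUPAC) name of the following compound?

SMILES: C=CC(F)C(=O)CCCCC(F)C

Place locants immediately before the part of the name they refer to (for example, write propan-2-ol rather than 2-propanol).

The longest carbon chain that includes the carbonyl and the multiple bond has 10 carbons, so the parent hydride is decane.
The principal characteristic group is a ketone (C=O on an internal carbon), named with the suffix -one.
There is one C=C double bond, indicated by the ending -ene.
The numbering direction is chosen so that numbering from this end puts the carbonyl group at C-4 rather than C-7.
That gives the carbonyl at C-4; the double bond between C-1 and C-2; fluoro groups at C-3 and C-9.
Assembling the pieces gives 3,9-difluorodec-1-en-4-one.

3,9-difluorodec-1-en-4-one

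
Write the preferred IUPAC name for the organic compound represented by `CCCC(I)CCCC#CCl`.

1-chloro-6-iodonon-1-yne

Counting along the main chain through the multiple bond gives 9 carbons: the parent is nonane.
A C≡C triple bond in the chain gives the infix -yne-.
Number the chain so that numbering from this end puts the triple bond at C-1 rather than C-8.
This places the triple bond between C-1 and C-2; a chloro group at C-1; an iodo group at C-6.
Prefixes are listed alphabetically: chloro, iodo.
Assembling the pieces gives 1-chloro-6-iodonon-1-yne.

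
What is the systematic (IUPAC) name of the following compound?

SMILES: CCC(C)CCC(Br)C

The parent chain contains 7 carbons (heptane).
The numbering direction is chosen so that the substituent locant set {2,5} is lower than {3,6} at the first point of difference.
That gives a bromo group at C-2; a methyl group at C-5.
Prefixes are listed alphabetically: bromo, methyl.
The name is 2-bromo-5-methylheptane.

2-bromo-5-methylheptane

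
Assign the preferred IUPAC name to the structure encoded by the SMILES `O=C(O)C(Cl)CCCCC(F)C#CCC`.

2-chloro-7-fluoroundec-8-ynoic acid

The longest chain bearing the –COOH group and the multiple bond is 11 carbons long (undecane).
The principal characteristic group is a carboxylic acid (terminal –COOH), named with the suffix -oic acid.
The chain contains a C≡C triple bond, so the unsaturation ending is -yne.
Number the chain so that the carboxylic acid carbon is C-1 by definition.
That gives the triple bond between C-8 and C-9; a chloro group at C-2; a fluoro group at C-7.
The substituents are ordered alphabetically, ignoring any di-/tri- multipliers.
The name is 2-chloro-7-fluoroundec-8-ynoic acid.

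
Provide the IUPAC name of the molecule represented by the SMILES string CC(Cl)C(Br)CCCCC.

3-bromo-2-chlorooctane

The longest continuous carbon chain has 8 atoms, so the parent hydride is octane.
Number the chain so that the substituent locant set {2,3} is lower than {6,7} at the first point of difference.
With this numbering: a bromo group at C-3; a chloro group at C-2.
The substituents are ordered alphabetically, ignoring any di-/tri- multipliers.
Assembling the pieces gives 3-bromo-2-chlorooctane.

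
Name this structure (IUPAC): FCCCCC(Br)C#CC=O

4-bromo-8-fluorooct-2-ynal

The longest chain bearing the –CHO group and the multiple bond is 8 carbons long (octane).
An aldehyde (terminal –CHO) is the principal characteristic group, giving the suffix -al.
There is one C≡C triple bond, indicated by the ending -yne.
The numbering direction is chosen so that the aldehyde carbon is C-1 by definition.
That gives the triple bond between C-2 and C-3; a bromo group at C-4; a fluoro group at C-8.
Substituent prefixes are cited in alphabetical order (multiplying prefixes like di-/tri- are ignored for ordering).
Putting it together: 4-bromo-8-fluorooct-2-ynal.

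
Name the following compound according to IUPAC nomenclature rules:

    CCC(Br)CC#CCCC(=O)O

7-bromonon-4-ynoic acid

The longest carbon chain that includes the –COOH group and the multiple bond has 9 carbons, so the parent hydride is nonane.
The highest-priority functional group is a carboxylic acid (terminal –COOH), so the name ends in -oic acid.
The chain contains a C≡C triple bond, so the unsaturation ending is -yne.
Choose the numbering such that the carboxylic acid carbon is C-1 by definition.
That gives the triple bond between C-4 and C-5; a bromo group at C-7.
Putting it together: 7-bromonon-4-ynoic acid.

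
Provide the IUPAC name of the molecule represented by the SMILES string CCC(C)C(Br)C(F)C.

3-bromo-2-fluoro-4-methylhexane

The longest continuous carbon chain has 6 atoms, so the parent hydride is hexane.
Number the chain so that the substituent locant set {2,3,4} is lower than {3,4,5} at the first point of difference.
This places a bromo group at C-3; a fluoro group at C-2; a methyl group at C-4.
Prefixes are listed alphabetically: bromo, fluoro, methyl.
Assembling the pieces gives 3-bromo-2-fluoro-4-methylhexane.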